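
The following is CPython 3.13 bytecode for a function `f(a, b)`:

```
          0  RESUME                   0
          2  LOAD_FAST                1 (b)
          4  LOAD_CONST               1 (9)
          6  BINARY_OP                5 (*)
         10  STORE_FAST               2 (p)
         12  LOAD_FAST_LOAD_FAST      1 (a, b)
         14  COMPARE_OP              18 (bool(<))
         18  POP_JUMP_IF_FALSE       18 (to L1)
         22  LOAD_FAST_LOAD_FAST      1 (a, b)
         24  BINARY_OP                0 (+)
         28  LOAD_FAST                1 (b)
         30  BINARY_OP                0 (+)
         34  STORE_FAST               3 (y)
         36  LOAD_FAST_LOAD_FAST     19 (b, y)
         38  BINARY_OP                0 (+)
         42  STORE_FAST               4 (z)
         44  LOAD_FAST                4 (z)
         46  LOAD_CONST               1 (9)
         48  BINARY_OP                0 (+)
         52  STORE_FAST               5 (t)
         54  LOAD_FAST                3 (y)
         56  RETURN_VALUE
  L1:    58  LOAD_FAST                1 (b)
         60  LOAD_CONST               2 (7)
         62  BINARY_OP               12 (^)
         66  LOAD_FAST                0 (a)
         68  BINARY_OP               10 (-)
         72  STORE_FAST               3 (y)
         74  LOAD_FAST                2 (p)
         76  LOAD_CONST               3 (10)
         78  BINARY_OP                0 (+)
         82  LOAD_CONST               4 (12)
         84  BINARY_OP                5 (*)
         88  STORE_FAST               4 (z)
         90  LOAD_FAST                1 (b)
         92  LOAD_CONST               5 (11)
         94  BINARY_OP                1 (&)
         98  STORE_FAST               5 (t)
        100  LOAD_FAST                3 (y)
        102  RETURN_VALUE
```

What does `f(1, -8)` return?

LOAD_FAST b → push -8. Stack: [-8]
LOAD_CONST → push 9. Stack: [-8, 9]
BINARY_OP * → -8 * 9 = -72. Stack: [-72]
STORE_FAST p → p=-72. Stack: []
LOAD_FAST_LOAD_FAST a,b → push 1,-8. Stack: [1, -8]
COMPARE_OP bool(<) → 1 vs -8 = False. Stack: [False]
POP_JUMP_IF_FALSE → pop False; jump. Stack: []
LOAD_FAST b → push -8. Stack: [-8]
LOAD_CONST → push 7. Stack: [-8, 7]
BINARY_OP ^ → -8 ^ 7 = -1. Stack: [-1]
LOAD_FAST a → push 1. Stack: [-1, 1]
BINARY_OP - → -1 - 1 = -2. Stack: [-2]
STORE_FAST y → y=-2. Stack: []
LOAD_FAST p → push -72. Stack: [-72]
LOAD_CONST → push 10. Stack: [-72, 10]
BINARY_OP + → -72 + 10 = -62. Stack: [-62]
LOAD_CONST → push 12. Stack: [-62, 12]
BINARY_OP * → -62 * 12 = -744. Stack: [-744]
STORE_FAST z → z=-744. Stack: []
LOAD_FAST b → push -8. Stack: [-8]
LOAD_CONST → push 11. Stack: [-8, 11]
BINARY_OP & → -8 & 11 = 8. Stack: [8]
STORE_FAST t → t=8. Stack: []
LOAD_FAST y → push -2. Stack: [-2]
RETURN_VALUE → return -2.

-2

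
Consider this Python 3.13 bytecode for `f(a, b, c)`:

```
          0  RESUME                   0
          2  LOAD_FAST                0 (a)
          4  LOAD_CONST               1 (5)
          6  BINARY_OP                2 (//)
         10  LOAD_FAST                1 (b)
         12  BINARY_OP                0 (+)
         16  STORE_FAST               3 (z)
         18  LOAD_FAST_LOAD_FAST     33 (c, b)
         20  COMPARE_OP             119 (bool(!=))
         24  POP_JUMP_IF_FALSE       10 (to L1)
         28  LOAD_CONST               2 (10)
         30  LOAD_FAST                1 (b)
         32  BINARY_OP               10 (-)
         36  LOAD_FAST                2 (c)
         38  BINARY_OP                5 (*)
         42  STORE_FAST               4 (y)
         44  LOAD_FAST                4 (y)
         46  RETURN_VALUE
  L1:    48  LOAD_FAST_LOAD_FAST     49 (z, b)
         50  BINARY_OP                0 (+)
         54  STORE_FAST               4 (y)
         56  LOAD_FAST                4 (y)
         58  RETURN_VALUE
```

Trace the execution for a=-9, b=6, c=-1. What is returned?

-4

LOAD_FAST a → push -9. Stack: [-9]
LOAD_CONST → push 5. Stack: [-9, 5]
BINARY_OP // → -9 // 5 = -2. Stack: [-2]
LOAD_FAST b → push 6. Stack: [-2, 6]
BINARY_OP + → -2 + 6 = 4. Stack: [4]
STORE_FAST z → z=4. Stack: []
LOAD_FAST_LOAD_FAST c,b → push -1,6. Stack: [-1, 6]
COMPARE_OP bool(!=) → -1 vs 6 = True. Stack: [True]
POP_JUMP_IF_FALSE → pop True; no jump. Stack: []
LOAD_CONST → push 10. Stack: [10]
LOAD_FAST b → push 6. Stack: [10, 6]
BINARY_OP - → 10 - 6 = 4. Stack: [4]
LOAD_FAST c → push -1. Stack: [4, -1]
BINARY_OP * → 4 * -1 = -4. Stack: [-4]
STORE_FAST y → y=-4. Stack: []
LOAD_FAST y → push -4. Stack: [-4]
RETURN_VALUE → return -4.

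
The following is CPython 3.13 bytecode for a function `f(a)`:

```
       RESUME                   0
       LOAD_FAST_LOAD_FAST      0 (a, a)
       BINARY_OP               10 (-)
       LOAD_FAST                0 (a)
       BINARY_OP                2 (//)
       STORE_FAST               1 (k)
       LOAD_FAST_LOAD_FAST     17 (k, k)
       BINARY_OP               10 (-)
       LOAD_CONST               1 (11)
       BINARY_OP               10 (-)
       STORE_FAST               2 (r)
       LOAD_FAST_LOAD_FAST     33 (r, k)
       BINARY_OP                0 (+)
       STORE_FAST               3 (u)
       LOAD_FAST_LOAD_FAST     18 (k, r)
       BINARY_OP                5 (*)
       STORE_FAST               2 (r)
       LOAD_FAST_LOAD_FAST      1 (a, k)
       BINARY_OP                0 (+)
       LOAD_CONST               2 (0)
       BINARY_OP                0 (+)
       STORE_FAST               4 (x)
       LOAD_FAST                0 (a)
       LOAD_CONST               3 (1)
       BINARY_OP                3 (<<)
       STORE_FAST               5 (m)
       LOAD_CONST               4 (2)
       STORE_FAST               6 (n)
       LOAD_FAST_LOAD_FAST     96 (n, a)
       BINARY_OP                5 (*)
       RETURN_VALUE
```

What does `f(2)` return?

4

LOAD_FAST_LOAD_FAST a,a → push 2,2. Stack: [2, 2]
BINARY_OP - → 2 - 2 = 0. Stack: [0]
LOAD_FAST a → push 2. Stack: [0, 2]
BINARY_OP // → 0 // 2 = 0. Stack: [0]
STORE_FAST k → k=0. Stack: []
LOAD_FAST_LOAD_FAST k,k → push 0,0. Stack: [0, 0]
BINARY_OP - → 0 - 0 = 0. Stack: [0]
LOAD_CONST → push 11. Stack: [0, 11]
BINARY_OP - → 0 - 11 = -11. Stack: [-11]
STORE_FAST r → r=-11. Stack: []
LOAD_FAST_LOAD_FAST r,k → push -11,0. Stack: [-11, 0]
BINARY_OP + → -11 + 0 = -11. Stack: [-11]
STORE_FAST u → u=-11. Stack: []
LOAD_FAST_LOAD_FAST k,r → push 0,-11. Stack: [0, -11]
BINARY_OP * → 0 * -11 = 0. Stack: [0]
STORE_FAST r → r=0. Stack: []
LOAD_FAST_LOAD_FAST a,k → push 2,0. Stack: [2, 0]
BINARY_OP + → 2 + 0 = 2. Stack: [2]
LOAD_CONST → push 0. Stack: [2, 0]
BINARY_OP + → 2 + 0 = 2. Stack: [2]
STORE_FAST x → x=2. Stack: []
LOAD_FAST a → push 2. Stack: [2]
LOAD_CONST → push 1. Stack: [2, 1]
BINARY_OP << → 2 << 1 = 4. Stack: [4]
STORE_FAST m → m=4. Stack: []
LOAD_CONST → push 2. Stack: [2]
STORE_FAST n → n=2. Stack: []
LOAD_FAST_LOAD_FAST n,a → push 2,2. Stack: [2, 2]
BINARY_OP * → 2 * 2 = 4. Stack: [4]
RETURN_VALUE → return 4.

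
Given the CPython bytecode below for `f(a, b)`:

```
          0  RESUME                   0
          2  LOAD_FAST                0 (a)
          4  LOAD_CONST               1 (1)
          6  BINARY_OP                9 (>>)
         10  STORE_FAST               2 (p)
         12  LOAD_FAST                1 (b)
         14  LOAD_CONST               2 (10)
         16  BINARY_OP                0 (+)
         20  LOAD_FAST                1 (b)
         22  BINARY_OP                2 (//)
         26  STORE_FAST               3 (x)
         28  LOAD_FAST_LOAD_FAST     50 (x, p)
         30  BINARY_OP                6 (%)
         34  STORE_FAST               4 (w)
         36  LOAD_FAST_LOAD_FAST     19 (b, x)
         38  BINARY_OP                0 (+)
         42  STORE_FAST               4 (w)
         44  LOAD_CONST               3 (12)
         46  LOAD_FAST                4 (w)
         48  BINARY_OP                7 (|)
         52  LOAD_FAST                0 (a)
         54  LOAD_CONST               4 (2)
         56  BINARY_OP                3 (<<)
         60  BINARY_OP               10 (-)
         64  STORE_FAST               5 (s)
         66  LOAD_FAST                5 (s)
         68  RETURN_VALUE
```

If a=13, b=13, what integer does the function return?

LOAD_FAST a → push 13. Stack: [13]
LOAD_CONST → push 1. Stack: [13, 1]
BINARY_OP >> → 13 >> 1 = 6. Stack: [6]
STORE_FAST p → p=6. Stack: []
LOAD_FAST b → push 13. Stack: [13]
LOAD_CONST → push 10. Stack: [13, 10]
BINARY_OP + → 13 + 10 = 23. Stack: [23]
LOAD_FAST b → push 13. Stack: [23, 13]
BINARY_OP // → 23 // 13 = 1. Stack: [1]
STORE_FAST x → x=1. Stack: []
LOAD_FAST_LOAD_FAST x,p → push 1,6. Stack: [1, 6]
BINARY_OP % → 1 % 6 = 1. Stack: [1]
STORE_FAST w → w=1. Stack: []
LOAD_FAST_LOAD_FAST b,x → push 13,1. Stack: [13, 1]
BINARY_OP + → 13 + 1 = 14. Stack: [14]
STORE_FAST w → w=14. Stack: []
LOAD_CONST → push 12. Stack: [12]
LOAD_FAST w → push 14. Stack: [12, 14]
BINARY_OP | → 12 | 14 = 14. Stack: [14]
LOAD_FAST a → push 13. Stack: [14, 13]
LOAD_CONST → push 2. Stack: [14, 13, 2]
BINARY_OP << → 13 << 2 = 52. Stack: [14, 52]
BINARY_OP - → 14 - 52 = -38. Stack: [-38]
STORE_FAST s → s=-38. Stack: []
LOAD_FAST s → push -38. Stack: [-38]
RETURN_VALUE → return -38.

-38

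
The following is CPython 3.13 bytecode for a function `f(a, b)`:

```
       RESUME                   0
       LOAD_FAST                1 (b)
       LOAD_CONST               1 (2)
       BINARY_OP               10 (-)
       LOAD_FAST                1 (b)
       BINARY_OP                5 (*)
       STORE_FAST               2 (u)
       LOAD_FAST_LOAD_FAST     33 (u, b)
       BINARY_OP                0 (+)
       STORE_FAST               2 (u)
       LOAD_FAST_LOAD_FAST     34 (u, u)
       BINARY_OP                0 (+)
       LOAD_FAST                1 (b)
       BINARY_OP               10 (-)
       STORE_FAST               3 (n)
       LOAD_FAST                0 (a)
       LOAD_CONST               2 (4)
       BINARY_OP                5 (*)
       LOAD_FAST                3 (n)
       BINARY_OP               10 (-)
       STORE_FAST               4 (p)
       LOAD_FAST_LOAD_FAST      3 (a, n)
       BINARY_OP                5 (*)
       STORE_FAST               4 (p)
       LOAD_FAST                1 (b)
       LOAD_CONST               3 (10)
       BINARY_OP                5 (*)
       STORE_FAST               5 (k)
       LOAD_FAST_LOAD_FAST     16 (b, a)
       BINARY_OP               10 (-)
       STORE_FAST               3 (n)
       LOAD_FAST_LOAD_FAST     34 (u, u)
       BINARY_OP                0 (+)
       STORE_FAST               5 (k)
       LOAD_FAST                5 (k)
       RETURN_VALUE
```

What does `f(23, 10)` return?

180

LOAD_FAST b → push 10. Stack: [10]
LOAD_CONST → push 2. Stack: [10, 2]
BINARY_OP - → 10 - 2 = 8. Stack: [8]
LOAD_FAST b → push 10. Stack: [8, 10]
BINARY_OP * → 8 * 10 = 80. Stack: [80]
STORE_FAST u → u=80. Stack: []
LOAD_FAST_LOAD_FAST u,b → push 80,10. Stack: [80, 10]
BINARY_OP + → 80 + 10 = 90. Stack: [90]
STORE_FAST u → u=90. Stack: []
LOAD_FAST_LOAD_FAST u,u → push 90,90. Stack: [90, 90]
BINARY_OP + → 90 + 90 = 180. Stack: [180]
LOAD_FAST b → push 10. Stack: [180, 10]
BINARY_OP - → 180 - 10 = 170. Stack: [170]
STORE_FAST n → n=170. Stack: []
LOAD_FAST a → push 23. Stack: [23]
LOAD_CONST → push 4. Stack: [23, 4]
BINARY_OP * → 23 * 4 = 92. Stack: [92]
LOAD_FAST n → push 170. Stack: [92, 170]
BINARY_OP - → 92 - 170 = -78. Stack: [-78]
STORE_FAST p → p=-78. Stack: []
LOAD_FAST_LOAD_FAST a,n → push 23,170. Stack: [23, 170]
BINARY_OP * → 23 * 170 = 3910. Stack: [3910]
STORE_FAST p → p=3910. Stack: []
LOAD_FAST b → push 10. Stack: [10]
LOAD_CONST → push 10. Stack: [10, 10]
BINARY_OP * → 10 * 10 = 100. Stack: [100]
STORE_FAST k → k=100. Stack: []
LOAD_FAST_LOAD_FAST b,a → push 10,23. Stack: [10, 23]
BINARY_OP - → 10 - 23 = -13. Stack: [-13]
STORE_FAST n → n=-13. Stack: []
LOAD_FAST_LOAD_FAST u,u → push 90,90. Stack: [90, 90]
BINARY_OP + → 90 + 90 = 180. Stack: [180]
STORE_FAST k → k=180. Stack: []
LOAD_FAST k → push 180. Stack: [180]
RETURN_VALUE → return 180.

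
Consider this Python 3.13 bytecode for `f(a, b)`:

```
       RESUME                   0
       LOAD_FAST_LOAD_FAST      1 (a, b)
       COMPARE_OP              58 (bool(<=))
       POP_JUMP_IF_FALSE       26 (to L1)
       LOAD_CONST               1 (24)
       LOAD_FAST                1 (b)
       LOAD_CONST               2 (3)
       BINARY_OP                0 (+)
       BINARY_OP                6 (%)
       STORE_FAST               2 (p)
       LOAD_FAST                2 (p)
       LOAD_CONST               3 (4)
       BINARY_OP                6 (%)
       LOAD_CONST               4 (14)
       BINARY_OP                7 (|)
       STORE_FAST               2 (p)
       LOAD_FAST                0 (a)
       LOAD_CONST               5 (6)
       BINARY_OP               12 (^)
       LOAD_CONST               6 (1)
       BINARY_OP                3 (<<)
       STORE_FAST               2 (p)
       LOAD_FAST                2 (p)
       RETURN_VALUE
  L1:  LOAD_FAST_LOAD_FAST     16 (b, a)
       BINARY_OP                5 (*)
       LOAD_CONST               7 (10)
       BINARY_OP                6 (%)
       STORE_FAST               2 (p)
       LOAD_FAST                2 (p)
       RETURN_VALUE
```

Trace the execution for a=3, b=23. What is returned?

10

LOAD_FAST_LOAD_FAST a,b → push 3,23. Stack: [3, 23]
COMPARE_OP bool(<=) → 3 vs 23 = True. Stack: [True]
POP_JUMP_IF_FALSE → pop True; no jump. Stack: []
LOAD_CONST → push 24. Stack: [24]
LOAD_FAST b → push 23. Stack: [24, 23]
LOAD_CONST → push 3. Stack: [24, 23, 3]
BINARY_OP + → 23 + 3 = 26. Stack: [24, 26]
BINARY_OP % → 24 % 26 = 24. Stack: [24]
STORE_FAST p → p=24. Stack: []
LOAD_FAST p → push 24. Stack: [24]
LOAD_CONST → push 4. Stack: [24, 4]
BINARY_OP % → 24 % 4 = 0. Stack: [0]
LOAD_CONST → push 14. Stack: [0, 14]
BINARY_OP | → 0 | 14 = 14. Stack: [14]
STORE_FAST p → p=14. Stack: []
LOAD_FAST a → push 3. Stack: [3]
LOAD_CONST → push 6. Stack: [3, 6]
BINARY_OP ^ → 3 ^ 6 = 5. Stack: [5]
LOAD_CONST → push 1. Stack: [5, 1]
BINARY_OP << → 5 << 1 = 10. Stack: [10]
STORE_FAST p → p=10. Stack: []
LOAD_FAST p → push 10. Stack: [10]
RETURN_VALUE → return 10.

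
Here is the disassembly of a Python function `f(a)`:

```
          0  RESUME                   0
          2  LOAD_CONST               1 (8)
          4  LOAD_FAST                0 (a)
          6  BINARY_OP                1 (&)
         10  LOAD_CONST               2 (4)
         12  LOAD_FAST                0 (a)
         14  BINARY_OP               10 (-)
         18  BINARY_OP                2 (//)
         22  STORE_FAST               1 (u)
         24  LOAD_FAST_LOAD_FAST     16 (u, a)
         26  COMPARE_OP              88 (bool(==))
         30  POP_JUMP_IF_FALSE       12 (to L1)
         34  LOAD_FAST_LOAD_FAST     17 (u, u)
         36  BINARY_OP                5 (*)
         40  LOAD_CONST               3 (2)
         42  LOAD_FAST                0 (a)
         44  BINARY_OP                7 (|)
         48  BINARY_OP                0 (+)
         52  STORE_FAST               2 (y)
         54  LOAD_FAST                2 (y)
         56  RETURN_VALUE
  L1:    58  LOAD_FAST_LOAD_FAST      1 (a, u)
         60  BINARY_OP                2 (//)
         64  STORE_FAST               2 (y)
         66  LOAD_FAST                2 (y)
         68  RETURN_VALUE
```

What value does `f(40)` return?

LOAD_CONST → push 8. Stack: [8]
LOAD_FAST a → push 40. Stack: [8, 40]
BINARY_OP & → 8 & 40 = 8. Stack: [8]
LOAD_CONST → push 4. Stack: [8, 4]
LOAD_FAST a → push 40. Stack: [8, 4, 40]
BINARY_OP - → 4 - 40 = -36. Stack: [8, -36]
BINARY_OP // → 8 // -36 = -1. Stack: [-1]
STORE_FAST u → u=-1. Stack: []
LOAD_FAST_LOAD_FAST u,a → push -1,40. Stack: [-1, 40]
COMPARE_OP bool(==) → -1 vs 40 = False. Stack: [False]
POP_JUMP_IF_FALSE → pop False; jump. Stack: []
LOAD_FAST_LOAD_FAST a,u → push 40,-1. Stack: [40, -1]
BINARY_OP // → 40 // -1 = -40. Stack: [-40]
STORE_FAST y → y=-40. Stack: []
LOAD_FAST y → push -40. Stack: [-40]
RETURN_VALUE → return -40.

-40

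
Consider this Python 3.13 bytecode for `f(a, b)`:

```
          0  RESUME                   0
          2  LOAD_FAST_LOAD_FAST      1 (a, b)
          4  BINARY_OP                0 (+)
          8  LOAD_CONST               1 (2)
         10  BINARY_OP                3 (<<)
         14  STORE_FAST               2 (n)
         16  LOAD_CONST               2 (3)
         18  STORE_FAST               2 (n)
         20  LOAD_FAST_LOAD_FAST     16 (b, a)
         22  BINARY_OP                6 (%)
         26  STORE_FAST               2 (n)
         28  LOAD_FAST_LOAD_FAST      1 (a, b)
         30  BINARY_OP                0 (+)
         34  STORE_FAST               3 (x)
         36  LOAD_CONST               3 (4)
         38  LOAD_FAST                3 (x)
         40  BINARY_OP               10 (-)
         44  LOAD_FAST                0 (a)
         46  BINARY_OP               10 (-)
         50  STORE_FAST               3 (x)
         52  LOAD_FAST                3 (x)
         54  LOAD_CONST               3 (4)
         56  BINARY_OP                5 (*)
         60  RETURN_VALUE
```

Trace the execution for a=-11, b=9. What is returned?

LOAD_FAST_LOAD_FAST a,b → push -11,9. Stack: [-11, 9]
BINARY_OP + → -11 + 9 = -2. Stack: [-2]
LOAD_CONST → push 2. Stack: [-2, 2]
BINARY_OP << → -2 << 2 = -8. Stack: [-8]
STORE_FAST n → n=-8. Stack: []
LOAD_CONST → push 3. Stack: [3]
STORE_FAST n → n=3. Stack: []
LOAD_FAST_LOAD_FAST b,a → push 9,-11. Stack: [9, -11]
BINARY_OP % → 9 % -11 = -2. Stack: [-2]
STORE_FAST n → n=-2. Stack: []
LOAD_FAST_LOAD_FAST a,b → push -11,9. Stack: [-11, 9]
BINARY_OP + → -11 + 9 = -2. Stack: [-2]
STORE_FAST x → x=-2. Stack: []
LOAD_CONST → push 4. Stack: [4]
LOAD_FAST x → push -2. Stack: [4, -2]
BINARY_OP - → 4 - -2 = 6. Stack: [6]
LOAD_FAST a → push -11. Stack: [6, -11]
BINARY_OP - → 6 - -11 = 17. Stack: [17]
STORE_FAST x → x=17. Stack: []
LOAD_FAST x → push 17. Stack: [17]
LOAD_CONST → push 4. Stack: [17, 4]
BINARY_OP * → 17 * 4 = 68. Stack: [68]
RETURN_VALUE → return 68.

68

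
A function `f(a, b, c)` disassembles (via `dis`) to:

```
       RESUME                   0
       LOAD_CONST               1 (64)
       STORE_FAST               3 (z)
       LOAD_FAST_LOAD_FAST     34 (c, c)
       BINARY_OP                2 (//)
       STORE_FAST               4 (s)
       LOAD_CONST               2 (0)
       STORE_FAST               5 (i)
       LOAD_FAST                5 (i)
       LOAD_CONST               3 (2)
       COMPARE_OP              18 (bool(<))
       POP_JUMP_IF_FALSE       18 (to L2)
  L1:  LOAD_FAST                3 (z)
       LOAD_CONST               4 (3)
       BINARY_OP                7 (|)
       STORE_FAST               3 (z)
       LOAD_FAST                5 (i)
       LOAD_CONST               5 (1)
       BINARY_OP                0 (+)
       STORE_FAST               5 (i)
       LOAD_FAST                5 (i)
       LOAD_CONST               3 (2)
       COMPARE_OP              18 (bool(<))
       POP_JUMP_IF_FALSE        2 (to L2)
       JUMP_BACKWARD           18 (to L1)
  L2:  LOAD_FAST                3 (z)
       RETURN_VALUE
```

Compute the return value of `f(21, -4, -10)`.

LOAD_CONST → push 64. Stack: [64]
STORE_FAST z → z=64. Stack: []
LOAD_FAST_LOAD_FAST c,c → push -10,-10. Stack: [-10, -10]
BINARY_OP // → -10 // -10 = 1. Stack: [1]
STORE_FAST s → s=1. Stack: []
LOAD_CONST → push 0. Stack: [0]
STORE_FAST i → i=0. Stack: []
LOAD_FAST i → push 0. Stack: [0]
LOAD_CONST → push 2. Stack: [0, 2]
COMPARE_OP bool(<) → 0 vs 2 = True. Stack: [True]
POP_JUMP_IF_FALSE → pop True; no jump. Stack: []
LOAD_FAST z → push 64. Stack: [64]
LOAD_CONST → push 3. Stack: [64, 3]
BINARY_OP | → 64 | 3 = 67. Stack: [67]
STORE_FAST z → z=67. Stack: []
LOAD_FAST i → push 0. Stack: [0]
LOAD_CONST → push 1. Stack: [0, 1]
BINARY_OP + → 0 + 1 = 1. Stack: [1]
STORE_FAST i → i=1. Stack: []
LOAD_FAST i → push 1. Stack: [1]
LOAD_CONST → push 2. Stack: [1, 2]
COMPARE_OP bool(<) → 1 vs 2 = True. Stack: [True]
POP_JUMP_IF_FALSE → pop True; no jump. Stack: []
LOAD_FAST z → push 67. Stack: [67]
LOAD_CONST → push 3. Stack: [67, 3]
BINARY_OP | → 67 | 3 = 67. Stack: [67]
STORE_FAST z → z=67. Stack: []
LOAD_FAST i → push 1. Stack: [1]
LOAD_CONST → push 1. Stack: [1, 1]
BINARY_OP + → 1 + 1 = 2. Stack: [2]
STORE_FAST i → i=2. Stack: []
LOAD_FAST i → push 2. Stack: [2]
LOAD_CONST → push 2. Stack: [2, 2]
COMPARE_OP bool(<) → 2 vs 2 = False. Stack: [False]
POP_JUMP_IF_FALSE → pop False; jump. Stack: []
LOAD_FAST z → push 67. Stack: [67]
RETURN_VALUE → return 67.

67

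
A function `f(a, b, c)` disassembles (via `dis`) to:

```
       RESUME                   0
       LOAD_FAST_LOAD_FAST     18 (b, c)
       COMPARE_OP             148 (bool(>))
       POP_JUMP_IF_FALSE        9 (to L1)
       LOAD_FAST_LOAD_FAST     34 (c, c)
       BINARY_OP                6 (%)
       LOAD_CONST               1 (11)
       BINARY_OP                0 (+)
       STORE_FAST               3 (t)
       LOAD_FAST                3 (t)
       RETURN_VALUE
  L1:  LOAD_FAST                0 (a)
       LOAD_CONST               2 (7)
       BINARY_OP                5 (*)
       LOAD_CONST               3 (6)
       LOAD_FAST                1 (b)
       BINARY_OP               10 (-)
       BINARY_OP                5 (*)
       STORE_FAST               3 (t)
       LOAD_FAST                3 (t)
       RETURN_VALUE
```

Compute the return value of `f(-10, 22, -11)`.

11

LOAD_FAST_LOAD_FAST b,c → push 22,-11. Stack: [22, -11]
COMPARE_OP bool(>) → 22 vs -11 = True. Stack: [True]
POP_JUMP_IF_FALSE → pop True; no jump. Stack: []
LOAD_FAST_LOAD_FAST c,c → push -11,-11. Stack: [-11, -11]
BINARY_OP % → -11 % -11 = 0. Stack: [0]
LOAD_CONST → push 11. Stack: [0, 11]
BINARY_OP + → 0 + 11 = 11. Stack: [11]
STORE_FAST t → t=11. Stack: []
LOAD_FAST t → push 11. Stack: [11]
RETURN_VALUE → return 11.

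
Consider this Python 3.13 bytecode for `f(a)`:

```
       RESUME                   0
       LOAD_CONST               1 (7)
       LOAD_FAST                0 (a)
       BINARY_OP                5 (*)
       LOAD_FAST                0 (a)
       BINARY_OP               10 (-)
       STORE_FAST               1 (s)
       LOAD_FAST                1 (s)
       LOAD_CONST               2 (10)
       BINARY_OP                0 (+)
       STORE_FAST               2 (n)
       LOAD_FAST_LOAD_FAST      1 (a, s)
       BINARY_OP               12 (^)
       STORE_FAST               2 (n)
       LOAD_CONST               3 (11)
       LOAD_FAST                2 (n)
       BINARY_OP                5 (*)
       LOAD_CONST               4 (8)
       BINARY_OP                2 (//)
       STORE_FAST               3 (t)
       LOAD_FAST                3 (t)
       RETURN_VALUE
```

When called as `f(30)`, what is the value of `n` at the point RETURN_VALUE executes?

LOAD_CONST → push 7. Stack: [7]
LOAD_FAST a → push 30. Stack: [7, 30]
BINARY_OP * → 7 * 30 = 210. Stack: [210]
LOAD_FAST a → push 30. Stack: [210, 30]
BINARY_OP - → 210 - 30 = 180. Stack: [180]
STORE_FAST s → s=180. Stack: []
LOAD_FAST s → push 180. Stack: [180]
LOAD_CONST → push 10. Stack: [180, 10]
BINARY_OP + → 180 + 10 = 190. Stack: [190]
STORE_FAST n → n=190. Stack: []
LOAD_FAST_LOAD_FAST a,s → push 30,180. Stack: [30, 180]
BINARY_OP ^ → 30 ^ 180 = 170. Stack: [170]
STORE_FAST n → n=170. Stack: []
LOAD_CONST → push 11. Stack: [11]
LOAD_FAST n → push 170. Stack: [11, 170]
BINARY_OP * → 11 * 170 = 1870. Stack: [1870]
LOAD_CONST → push 8. Stack: [1870, 8]
BINARY_OP // → 1870 // 8 = 233. Stack: [233]
STORE_FAST t → t=233. Stack: []
LOAD_FAST t → push 233. Stack: [233]
RETURN_VALUE → return 233.

170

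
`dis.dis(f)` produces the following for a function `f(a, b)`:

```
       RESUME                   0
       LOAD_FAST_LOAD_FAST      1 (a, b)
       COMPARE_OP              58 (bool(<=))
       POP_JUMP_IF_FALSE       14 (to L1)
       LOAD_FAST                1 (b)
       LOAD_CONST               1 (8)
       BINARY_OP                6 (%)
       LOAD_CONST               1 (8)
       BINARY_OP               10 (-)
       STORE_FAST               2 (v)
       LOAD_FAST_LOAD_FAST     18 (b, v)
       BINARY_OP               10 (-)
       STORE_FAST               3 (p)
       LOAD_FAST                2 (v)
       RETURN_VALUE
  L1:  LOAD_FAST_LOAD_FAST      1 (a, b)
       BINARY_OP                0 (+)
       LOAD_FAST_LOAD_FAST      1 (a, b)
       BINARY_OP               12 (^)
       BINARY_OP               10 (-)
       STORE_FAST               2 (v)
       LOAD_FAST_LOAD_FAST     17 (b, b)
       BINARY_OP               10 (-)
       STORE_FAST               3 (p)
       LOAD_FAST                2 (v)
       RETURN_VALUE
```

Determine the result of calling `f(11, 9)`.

LOAD_FAST_LOAD_FAST a,b → push 11,9. Stack: [11, 9]
COMPARE_OP bool(<=) → 11 vs 9 = False. Stack: [False]
POP_JUMP_IF_FALSE → pop False; jump. Stack: []
LOAD_FAST_LOAD_FAST a,b → push 11,9. Stack: [11, 9]
BINARY_OP + → 11 + 9 = 20. Stack: [20]
LOAD_FAST_LOAD_FAST a,b → push 11,9. Stack: [20, 11, 9]
BINARY_OP ^ → 11 ^ 9 = 2. Stack: [20, 2]
BINARY_OP - → 20 - 2 = 18. Stack: [18]
STORE_FAST v → v=18. Stack: []
LOAD_FAST_LOAD_FAST b,b → push 9,9. Stack: [9, 9]
BINARY_OP - → 9 - 9 = 0. Stack: [0]
STORE_FAST p → p=0. Stack: []
LOAD_FAST v → push 18. Stack: [18]
RETURN_VALUE → return 18.

18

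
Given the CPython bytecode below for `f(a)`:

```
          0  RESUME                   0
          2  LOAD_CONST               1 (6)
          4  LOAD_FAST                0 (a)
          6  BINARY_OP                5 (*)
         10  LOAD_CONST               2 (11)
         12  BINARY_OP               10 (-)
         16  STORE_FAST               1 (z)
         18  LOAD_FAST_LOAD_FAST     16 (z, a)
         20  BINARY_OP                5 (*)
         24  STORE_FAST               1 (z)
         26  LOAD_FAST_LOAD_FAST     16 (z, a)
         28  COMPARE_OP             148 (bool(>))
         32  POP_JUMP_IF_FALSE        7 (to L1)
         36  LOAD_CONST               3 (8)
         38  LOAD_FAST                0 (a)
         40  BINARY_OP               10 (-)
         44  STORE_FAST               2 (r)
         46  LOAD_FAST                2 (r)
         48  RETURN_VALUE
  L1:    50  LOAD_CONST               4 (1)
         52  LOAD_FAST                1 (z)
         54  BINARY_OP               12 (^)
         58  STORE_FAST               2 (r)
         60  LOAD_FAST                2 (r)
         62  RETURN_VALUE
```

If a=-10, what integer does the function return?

18

LOAD_CONST → push 6. Stack: [6]
LOAD_FAST a → push -10. Stack: [6, -10]
BINARY_OP * → 6 * -10 = -60. Stack: [-60]
LOAD_CONST → push 11. Stack: [-60, 11]
BINARY_OP - → -60 - 11 = -71. Stack: [-71]
STORE_FAST z → z=-71. Stack: []
LOAD_FAST_LOAD_FAST z,a → push -71,-10. Stack: [-71, -10]
BINARY_OP * → -71 * -10 = 710. Stack: [710]
STORE_FAST z → z=710. Stack: []
LOAD_FAST_LOAD_FAST z,a → push 710,-10. Stack: [710, -10]
COMPARE_OP bool(>) → 710 vs -10 = True. Stack: [True]
POP_JUMP_IF_FALSE → pop True; no jump. Stack: []
LOAD_CONST → push 8. Stack: [8]
LOAD_FAST a → push -10. Stack: [8, -10]
BINARY_OP - → 8 - -10 = 18. Stack: [18]
STORE_FAST r → r=18. Stack: []
LOAD_FAST r → push 18. Stack: [18]
RETURN_VALUE → return 18.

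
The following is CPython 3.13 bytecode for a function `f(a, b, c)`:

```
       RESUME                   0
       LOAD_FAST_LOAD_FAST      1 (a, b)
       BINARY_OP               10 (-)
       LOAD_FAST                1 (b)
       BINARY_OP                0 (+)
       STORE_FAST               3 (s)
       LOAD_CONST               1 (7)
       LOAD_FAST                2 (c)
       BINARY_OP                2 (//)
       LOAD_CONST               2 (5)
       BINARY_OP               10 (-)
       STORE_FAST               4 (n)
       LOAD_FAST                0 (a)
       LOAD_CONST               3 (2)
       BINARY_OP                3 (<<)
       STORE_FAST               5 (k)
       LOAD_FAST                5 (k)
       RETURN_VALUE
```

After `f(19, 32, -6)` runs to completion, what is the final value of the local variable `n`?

-7

LOAD_FAST_LOAD_FAST a,b → push 19,32. Stack: [19, 32]
BINARY_OP - → 19 - 32 = -13. Stack: [-13]
LOAD_FAST b → push 32. Stack: [-13, 32]
BINARY_OP + → -13 + 32 = 19. Stack: [19]
STORE_FAST s → s=19. Stack: []
LOAD_CONST → push 7. Stack: [7]
LOAD_FAST c → push -6. Stack: [7, -6]
BINARY_OP // → 7 // -6 = -2. Stack: [-2]
LOAD_CONST → push 5. Stack: [-2, 5]
BINARY_OP - → -2 - 5 = -7. Stack: [-7]
STORE_FAST n → n=-7. Stack: []
LOAD_FAST a → push 19. Stack: [19]
LOAD_CONST → push 2. Stack: [19, 2]
BINARY_OP << → 19 << 2 = 76. Stack: [76]
STORE_FAST k → k=76. Stack: []
LOAD_FAST k → push 76. Stack: [76]
RETURN_VALUE → return 76.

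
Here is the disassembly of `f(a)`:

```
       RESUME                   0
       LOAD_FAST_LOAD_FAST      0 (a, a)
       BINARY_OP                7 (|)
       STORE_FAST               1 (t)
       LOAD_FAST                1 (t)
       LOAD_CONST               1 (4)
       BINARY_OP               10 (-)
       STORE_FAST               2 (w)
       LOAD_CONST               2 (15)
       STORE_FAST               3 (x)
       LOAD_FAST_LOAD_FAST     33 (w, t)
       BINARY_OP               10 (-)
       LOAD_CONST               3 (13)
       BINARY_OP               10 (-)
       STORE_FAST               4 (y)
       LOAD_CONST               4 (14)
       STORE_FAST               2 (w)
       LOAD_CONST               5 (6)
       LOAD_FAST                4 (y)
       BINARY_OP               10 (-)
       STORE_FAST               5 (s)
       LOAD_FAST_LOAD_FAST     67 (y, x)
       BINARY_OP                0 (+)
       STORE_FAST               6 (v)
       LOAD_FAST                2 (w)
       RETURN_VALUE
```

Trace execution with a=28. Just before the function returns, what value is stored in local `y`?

-17

LOAD_FAST_LOAD_FAST a,a → push 28,28. Stack: [28, 28]
BINARY_OP | → 28 | 28 = 28. Stack: [28]
STORE_FAST t → t=28. Stack: []
LOAD_FAST t → push 28. Stack: [28]
LOAD_CONST → push 4. Stack: [28, 4]
BINARY_OP - → 28 - 4 = 24. Stack: [24]
STORE_FAST w → w=24. Stack: []
LOAD_CONST → push 15. Stack: [15]
STORE_FAST x → x=15. Stack: []
LOAD_FAST_LOAD_FAST w,t → push 24,28. Stack: [24, 28]
BINARY_OP - → 24 - 28 = -4. Stack: [-4]
LOAD_CONST → push 13. Stack: [-4, 13]
BINARY_OP - → -4 - 13 = -17. Stack: [-17]
STORE_FAST y → y=-17. Stack: []
LOAD_CONST → push 14. Stack: [14]
STORE_FAST w → w=14. Stack: []
LOAD_CONST → push 6. Stack: [6]
LOAD_FAST y → push -17. Stack: [6, -17]
BINARY_OP - → 6 - -17 = 23. Stack: [23]
STORE_FAST s → s=23. Stack: []
LOAD_FAST_LOAD_FAST y,x → push -17,15. Stack: [-17, 15]
BINARY_OP + → -17 + 15 = -2. Stack: [-2]
STORE_FAST v → v=-2. Stack: []
LOAD_FAST w → push 14. Stack: [14]
RETURN_VALUE → return 14.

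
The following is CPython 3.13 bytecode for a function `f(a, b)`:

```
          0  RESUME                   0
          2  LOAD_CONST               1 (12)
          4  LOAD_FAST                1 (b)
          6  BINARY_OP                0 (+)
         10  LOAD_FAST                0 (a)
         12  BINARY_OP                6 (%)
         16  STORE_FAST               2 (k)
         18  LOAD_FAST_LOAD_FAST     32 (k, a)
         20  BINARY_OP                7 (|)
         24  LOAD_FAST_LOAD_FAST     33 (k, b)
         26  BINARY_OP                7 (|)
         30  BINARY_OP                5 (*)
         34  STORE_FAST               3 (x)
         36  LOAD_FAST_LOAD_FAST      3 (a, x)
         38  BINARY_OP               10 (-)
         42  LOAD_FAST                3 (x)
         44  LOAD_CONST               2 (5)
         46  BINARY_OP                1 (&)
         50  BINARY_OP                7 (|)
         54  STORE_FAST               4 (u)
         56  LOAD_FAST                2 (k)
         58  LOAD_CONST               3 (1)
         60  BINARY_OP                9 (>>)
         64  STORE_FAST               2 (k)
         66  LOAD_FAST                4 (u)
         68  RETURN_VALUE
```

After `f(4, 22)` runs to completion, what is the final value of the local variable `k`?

1

LOAD_CONST → push 12. Stack: [12]
LOAD_FAST b → push 22. Stack: [12, 22]
BINARY_OP + → 12 + 22 = 34. Stack: [34]
LOAD_FAST a → push 4. Stack: [34, 4]
BINARY_OP % → 34 % 4 = 2. Stack: [2]
STORE_FAST k → k=2. Stack: []
LOAD_FAST_LOAD_FAST k,a → push 2,4. Stack: [2, 4]
BINARY_OP | → 2 | 4 = 6. Stack: [6]
LOAD_FAST_LOAD_FAST k,b → push 2,22. Stack: [6, 2, 22]
BINARY_OP | → 2 | 22 = 22. Stack: [6, 22]
BINARY_OP * → 6 * 22 = 132. Stack: [132]
STORE_FAST x → x=132. Stack: []
LOAD_FAST_LOAD_FAST a,x → push 4,132. Stack: [4, 132]
BINARY_OP - → 4 - 132 = -128. Stack: [-128]
LOAD_FAST x → push 132. Stack: [-128, 132]
LOAD_CONST → push 5. Stack: [-128, 132, 5]
BINARY_OP & → 132 & 5 = 4. Stack: [-128, 4]
BINARY_OP | → -128 | 4 = -124. Stack: [-124]
STORE_FAST u → u=-124. Stack: []
LOAD_FAST k → push 2. Stack: [2]
LOAD_CONST → push 1. Stack: [2, 1]
BINARY_OP >> → 2 >> 1 = 1. Stack: [1]
STORE_FAST k → k=1. Stack: []
LOAD_FAST u → push -124. Stack: [-124]
RETURN_VALUE → return -124.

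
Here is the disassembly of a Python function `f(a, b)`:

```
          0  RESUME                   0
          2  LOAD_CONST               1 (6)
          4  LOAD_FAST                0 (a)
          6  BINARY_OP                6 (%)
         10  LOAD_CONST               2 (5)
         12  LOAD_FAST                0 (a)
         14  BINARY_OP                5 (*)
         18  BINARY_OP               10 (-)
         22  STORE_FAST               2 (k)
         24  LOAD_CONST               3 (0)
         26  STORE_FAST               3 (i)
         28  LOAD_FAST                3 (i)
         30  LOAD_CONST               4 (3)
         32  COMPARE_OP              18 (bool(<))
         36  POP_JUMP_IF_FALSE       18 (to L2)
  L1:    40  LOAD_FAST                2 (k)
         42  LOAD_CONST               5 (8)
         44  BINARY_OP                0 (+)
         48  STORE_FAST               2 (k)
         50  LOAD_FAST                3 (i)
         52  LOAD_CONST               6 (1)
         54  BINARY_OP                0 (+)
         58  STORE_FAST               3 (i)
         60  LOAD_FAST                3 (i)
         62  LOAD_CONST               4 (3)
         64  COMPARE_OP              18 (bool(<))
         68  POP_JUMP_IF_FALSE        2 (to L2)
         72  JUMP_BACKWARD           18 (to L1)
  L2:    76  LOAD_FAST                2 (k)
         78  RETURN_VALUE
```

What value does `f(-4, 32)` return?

42

LOAD_CONST → push 6. Stack: [6]
LOAD_FAST a → push -4. Stack: [6, -4]
BINARY_OP % → 6 % -4 = -2. Stack: [-2]
LOAD_CONST → push 5. Stack: [-2, 5]
LOAD_FAST a → push -4. Stack: [-2, 5, -4]
BINARY_OP * → 5 * -4 = -20. Stack: [-2, -20]
BINARY_OP - → -2 - -20 = 18. Stack: [18]
STORE_FAST k → k=18. Stack: []
LOAD_CONST → push 0. Stack: [0]
STORE_FAST i → i=0. Stack: []
LOAD_FAST i → push 0. Stack: [0]
LOAD_CONST → push 3. Stack: [0, 3]
COMPARE_OP bool(<) → 0 vs 3 = True. Stack: [True]
POP_JUMP_IF_FALSE → pop True; no jump. Stack: []
LOAD_FAST k → push 18. Stack: [18]
LOAD_CONST → push 8. Stack: [18, 8]
BINARY_OP + → 18 + 8 = 26. Stack: [26]
STORE_FAST k → k=26. Stack: []
LOAD_FAST i → push 0. Stack: [0]
LOAD_CONST → push 1. Stack: [0, 1]
BINARY_OP + → 0 + 1 = 1. Stack: [1]
STORE_FAST i → i=1. Stack: []
LOAD_FAST i → push 1. Stack: [1]
LOAD_CONST → push 3. Stack: [1, 3]
COMPARE_OP bool(<) → 1 vs 3 = True. Stack: [True]
POP_JUMP_IF_FALSE → pop True; no jump. Stack: []
LOAD_FAST k → push 26. Stack: [26]
LOAD_CONST → push 8. Stack: [26, 8]
BINARY_OP + → 26 + 8 = 34. Stack: [34]
STORE_FAST k → k=34. Stack: []
LOAD_FAST i → push 1. Stack: [1]
LOAD_CONST → push 1. Stack: [1, 1]
BINARY_OP + → 1 + 1 = 2. Stack: [2]
STORE_FAST i → i=2. Stack: []
LOAD_FAST i → push 2. Stack: [2]
LOAD_CONST → push 3. Stack: [2, 3]
COMPARE_OP bool(<) → 2 vs 3 = True. Stack: [True]
POP_JUMP_IF_FALSE → pop True; no jump. Stack: []
LOAD_FAST k → push 34. Stack: [34]
LOAD_CONST → push 8. Stack: [34, 8]
BINARY_OP + → 34 + 8 = 42. Stack: [42]
STORE_FAST k → k=42. Stack: []
LOAD_FAST i → push 2. Stack: [2]
LOAD_CONST → push 1. Stack: [2, 1]
BINARY_OP + → 2 + 1 = 3. Stack: [3]
STORE_FAST i → i=3. Stack: []
LOAD_FAST i → push 3. Stack: [3]
LOAD_CONST → push 3. Stack: [3, 3]
COMPARE_OP bool(<) → 3 vs 3 = False. Stack: [False]
POP_JUMP_IF_FALSE → pop False; jump. Stack: []
LOAD_FAST k → push 42. Stack: [42]
RETURN_VALUE → return 42.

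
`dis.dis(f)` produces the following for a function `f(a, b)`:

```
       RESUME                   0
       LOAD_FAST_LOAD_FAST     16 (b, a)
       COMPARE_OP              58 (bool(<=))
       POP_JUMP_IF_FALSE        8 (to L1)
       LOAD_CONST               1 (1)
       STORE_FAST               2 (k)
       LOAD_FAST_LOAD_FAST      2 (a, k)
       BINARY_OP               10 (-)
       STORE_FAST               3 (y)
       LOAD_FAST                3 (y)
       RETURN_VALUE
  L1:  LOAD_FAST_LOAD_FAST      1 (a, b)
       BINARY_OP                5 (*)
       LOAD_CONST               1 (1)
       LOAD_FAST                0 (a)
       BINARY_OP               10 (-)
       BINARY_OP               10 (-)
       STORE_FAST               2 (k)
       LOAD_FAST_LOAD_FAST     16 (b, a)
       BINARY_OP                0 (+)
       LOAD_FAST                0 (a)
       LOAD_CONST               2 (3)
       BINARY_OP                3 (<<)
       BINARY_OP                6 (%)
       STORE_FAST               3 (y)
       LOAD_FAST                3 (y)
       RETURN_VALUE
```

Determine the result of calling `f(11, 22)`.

LOAD_FAST_LOAD_FAST b,a → push 22,11. Stack: [22, 11]
COMPARE_OP bool(<=) → 22 vs 11 = False. Stack: [False]
POP_JUMP_IF_FALSE → pop False; jump. Stack: []
LOAD_FAST_LOAD_FAST a,b → push 11,22. Stack: [11, 22]
BINARY_OP * → 11 * 22 = 242. Stack: [242]
LOAD_CONST → push 1. Stack: [242, 1]
LOAD_FAST a → push 11. Stack: [242, 1, 11]
BINARY_OP - → 1 - 11 = -10. Stack: [242, -10]
BINARY_OP - → 242 - -10 = 252. Stack: [252]
STORE_FAST k → k=252. Stack: []
LOAD_FAST_LOAD_FAST b,a → push 22,11. Stack: [22, 11]
BINARY_OP + → 22 + 11 = 33. Stack: [33]
LOAD_FAST a → push 11. Stack: [33, 11]
LOAD_CONST → push 3. Stack: [33, 11, 3]
BINARY_OP << → 11 << 3 = 88. Stack: [33, 88]
BINARY_OP % → 33 % 88 = 33. Stack: [33]
STORE_FAST y → y=33. Stack: []
LOAD_FAST y → push 33. Stack: [33]
RETURN_VALUE → return 33.

33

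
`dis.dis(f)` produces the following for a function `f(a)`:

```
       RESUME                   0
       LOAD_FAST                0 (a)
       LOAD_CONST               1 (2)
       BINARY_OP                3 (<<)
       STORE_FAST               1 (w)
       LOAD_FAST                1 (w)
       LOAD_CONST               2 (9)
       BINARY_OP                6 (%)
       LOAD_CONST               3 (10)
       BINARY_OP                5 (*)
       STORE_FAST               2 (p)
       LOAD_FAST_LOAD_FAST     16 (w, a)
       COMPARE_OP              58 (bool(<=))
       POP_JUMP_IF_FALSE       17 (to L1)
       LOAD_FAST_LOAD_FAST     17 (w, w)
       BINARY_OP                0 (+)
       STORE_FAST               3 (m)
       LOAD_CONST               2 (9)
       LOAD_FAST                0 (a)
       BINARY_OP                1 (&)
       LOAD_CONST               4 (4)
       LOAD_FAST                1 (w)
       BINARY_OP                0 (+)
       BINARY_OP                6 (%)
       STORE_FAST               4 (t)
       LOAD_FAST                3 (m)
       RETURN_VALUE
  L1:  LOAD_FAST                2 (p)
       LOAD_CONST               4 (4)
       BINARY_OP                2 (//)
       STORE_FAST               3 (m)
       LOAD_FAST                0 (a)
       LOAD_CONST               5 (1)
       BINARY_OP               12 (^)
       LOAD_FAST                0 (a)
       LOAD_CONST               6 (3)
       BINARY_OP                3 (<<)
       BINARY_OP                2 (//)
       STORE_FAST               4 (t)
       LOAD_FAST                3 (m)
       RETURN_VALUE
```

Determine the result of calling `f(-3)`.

LOAD_FAST a → push -3. Stack: [-3]
LOAD_CONST → push 2. Stack: [-3, 2]
BINARY_OP << → -3 << 2 = -12. Stack: [-12]
STORE_FAST w → w=-12. Stack: []
LOAD_FAST w → push -12. Stack: [-12]
LOAD_CONST → push 9. Stack: [-12, 9]
BINARY_OP % → -12 % 9 = 6. Stack: [6]
LOAD_CONST → push 10. Stack: [6, 10]
BINARY_OP * → 6 * 10 = 60. Stack: [60]
STORE_FAST p → p=60. Stack: []
LOAD_FAST_LOAD_FAST w,a → push -12,-3. Stack: [-12, -3]
COMPARE_OP bool(<=) → -12 vs -3 = True. Stack: [True]
POP_JUMP_IF_FALSE → pop True; no jump. Stack: []
LOAD_FAST_LOAD_FAST w,w → push -12,-12. Stack: [-12, -12]
BINARY_OP + → -12 + -12 = -24. Stack: [-24]
STORE_FAST m → m=-24. Stack: []
LOAD_CONST → push 9. Stack: [9]
LOAD_FAST a → push -3. Stack: [9, -3]
BINARY_OP & → 9 & -3 = 9. Stack: [9]
LOAD_CONST → push 4. Stack: [9, 4]
LOAD_FAST w → push -12. Stack: [9, 4, -12]
BINARY_OP + → 4 + -12 = -8. Stack: [9, -8]
BINARY_OP % → 9 % -8 = -7. Stack: [-7]
STORE_FAST t → t=-7. Stack: []
LOAD_FAST m → push -24. Stack: [-24]
RETURN_VALUE → return -24.

-24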